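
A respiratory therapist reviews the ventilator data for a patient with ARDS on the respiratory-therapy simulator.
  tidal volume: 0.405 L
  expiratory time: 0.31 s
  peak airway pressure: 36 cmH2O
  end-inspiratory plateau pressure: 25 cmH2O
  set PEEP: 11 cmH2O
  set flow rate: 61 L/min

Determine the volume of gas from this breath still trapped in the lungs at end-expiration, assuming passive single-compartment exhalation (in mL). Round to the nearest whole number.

150

Flow: 61 L/min ÷ 60 = 1.0167 L/s.
R = (PIP − Pplat)/V̇ = (36 − 25) / 1.0167 = 11.0/1.0167 = 10.819 cmH2O·s/L.
C = Vt/(Pplat − PEEP) = 405.0 / (25 − 11) = 405.0/14.0 = 28.929 mL/cmH2O.
τ = R × C = 10.819 × 0.02893 L/cmH2O = 0.313 s.
Fraction remaining = e^(−Te/τ) = e^(−0.31/0.313) = 0.3714.
Trapped volume = 405.0 × 0.3714 = 150.42 mL.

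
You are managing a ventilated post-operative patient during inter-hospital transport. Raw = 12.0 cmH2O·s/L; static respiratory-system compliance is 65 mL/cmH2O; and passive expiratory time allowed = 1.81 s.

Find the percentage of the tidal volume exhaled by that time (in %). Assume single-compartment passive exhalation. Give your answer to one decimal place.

τ = R × C = 12.0 × 65 mL/cmH2O = 12.0 × 0.065 L/cmH2O = 0.78 s.
Passive exhalation: V(t)/V₀ = e^(−t/τ) = e^(−1.81/0.78) = 0.09822.
Fraction exhaled = 1 − 0.09822 = 0.9018 → 90.18%.

90.2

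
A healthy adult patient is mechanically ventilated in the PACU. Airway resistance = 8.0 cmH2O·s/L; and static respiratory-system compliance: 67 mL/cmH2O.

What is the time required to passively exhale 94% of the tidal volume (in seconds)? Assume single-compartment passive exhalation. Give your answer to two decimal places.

τ = R × C = 8.0 × 67 mL/cmH2O = 8.0 × 0.067 L/cmH2O = 0.536 s.
Exhaled fraction f = 1 − e^(−t/τ) → t = −τ·ln(1 − f) = −0.536·ln(0.06) = 1.508 s.

1.51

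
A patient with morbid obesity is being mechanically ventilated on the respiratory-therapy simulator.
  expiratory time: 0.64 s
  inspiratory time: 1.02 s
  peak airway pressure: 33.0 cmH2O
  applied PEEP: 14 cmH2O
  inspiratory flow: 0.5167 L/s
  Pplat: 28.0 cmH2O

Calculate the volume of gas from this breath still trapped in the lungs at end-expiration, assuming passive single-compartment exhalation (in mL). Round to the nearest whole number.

91

Vt = flow × Ti = 0.5167 L/s × 1.02 s × 1000 mL/L = 527.03 mL.
R = (PIP − Pplat)/V̇ = (33.0 − 28.0) / 0.5167 = 5.0/0.5167 = 9.677 cmH2O·s/L.
C = Vt/(Pplat − PEEP) = 527.03 / (28.0 − 14) = 527.03/14.0 = 37.645 mL/cmH2O.
τ = R × C = 9.677 × 0.03765 L/cmH2O = 0.3643 s.
Fraction remaining = e^(−Te/τ) = e^(−0.64/0.3643) = 0.1726.
Trapped volume = 527.03 × 0.1726 = 90.965 mL.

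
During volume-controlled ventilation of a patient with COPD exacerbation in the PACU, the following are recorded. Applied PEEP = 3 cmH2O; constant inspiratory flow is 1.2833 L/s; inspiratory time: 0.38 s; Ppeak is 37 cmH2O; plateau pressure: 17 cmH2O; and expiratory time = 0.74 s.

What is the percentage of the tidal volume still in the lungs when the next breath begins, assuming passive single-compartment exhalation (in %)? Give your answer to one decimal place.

Vt = flow × Ti = 1.2833 L/s × 0.38 s × 1000 mL/L = 487.65 mL.
R = (PIP − Pplat)/V̇ = (37 − 17) / 1.2833 = 20.0/1.2833 = 15.585 cmH2O·s/L.
C = Vt/(Pplat − PEEP) = 487.65 / (17 − 3) = 487.65/14.0 = 34.832 mL/cmH2O.
τ = R × C = 15.585 × 0.03483 L/cmH2O = 0.5428 s.
Fraction remaining at end-expiration = e^(−Te/τ) = e^(−0.74/0.5428) = 0.2558 → 25.58%.

25.6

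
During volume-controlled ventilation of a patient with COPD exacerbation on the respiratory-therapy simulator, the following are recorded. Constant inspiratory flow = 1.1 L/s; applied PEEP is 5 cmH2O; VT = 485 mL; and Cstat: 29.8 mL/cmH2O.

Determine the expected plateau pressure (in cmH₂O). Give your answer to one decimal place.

Pplat = PEEP + Vt / Cstat = 5 + 485 / 29.8 = 5 + 16.275 = 21.275 cmH2O.

21.3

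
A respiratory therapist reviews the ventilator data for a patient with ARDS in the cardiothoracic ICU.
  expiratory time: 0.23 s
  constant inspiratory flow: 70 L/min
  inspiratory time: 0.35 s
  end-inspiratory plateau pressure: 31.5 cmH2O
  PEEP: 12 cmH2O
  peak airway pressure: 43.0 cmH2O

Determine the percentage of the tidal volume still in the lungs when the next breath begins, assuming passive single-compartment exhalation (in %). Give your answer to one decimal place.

32.8

Flow: 70 L/min ÷ 60 = 1.1667 L/s.
Vt = flow × Ti = 1.1667 L/s × 0.35 s × 1000 mL/L = 408.35 mL.
R = (PIP − Pplat)/V̇ = (43.0 − 31.5) / 1.1667 = 11.5/1.1667 = 9.857 cmH2O·s/L.
C = Vt/(Pplat − PEEP) = 408.35 / (31.5 − 12) = 408.35/19.5 = 20.941 mL/cmH2O.
τ = R × C = 9.857 × 0.02094 L/cmH2O = 0.2064 s.
Fraction remaining at end-expiration = e^(−Te/τ) = e^(−0.23/0.2064) = 0.3281 → 32.81%.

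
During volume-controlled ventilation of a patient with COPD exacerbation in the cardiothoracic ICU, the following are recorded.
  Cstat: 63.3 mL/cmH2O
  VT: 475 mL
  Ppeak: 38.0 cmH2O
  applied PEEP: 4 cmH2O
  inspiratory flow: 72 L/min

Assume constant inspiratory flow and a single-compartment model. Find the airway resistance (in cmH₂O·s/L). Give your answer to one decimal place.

22.1

Flow: 72 L/min ÷ 60 = 1.2 L/s.
Equation of motion (constant flow): PIP = Vt/C + R·V̇ + PEEP.
R·V̇ = PIP − Vt/C − PEEP = 38.0 − 475/63.3 − 4 = 38.0 − 7.504 − 4 = 26.496 cmH2O.
R = 26.496 / 1.2 = 22.08 cmH2O·s/L.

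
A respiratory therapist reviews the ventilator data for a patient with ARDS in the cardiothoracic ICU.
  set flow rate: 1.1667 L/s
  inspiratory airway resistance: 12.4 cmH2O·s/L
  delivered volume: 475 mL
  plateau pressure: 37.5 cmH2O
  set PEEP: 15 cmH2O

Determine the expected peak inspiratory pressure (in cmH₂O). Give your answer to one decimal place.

PIP = Pplat + Raw × flow = 37.5 + 12.4 × 1.1667 = 37.5 + 14.467 = 51.967 cmH2O.

52.0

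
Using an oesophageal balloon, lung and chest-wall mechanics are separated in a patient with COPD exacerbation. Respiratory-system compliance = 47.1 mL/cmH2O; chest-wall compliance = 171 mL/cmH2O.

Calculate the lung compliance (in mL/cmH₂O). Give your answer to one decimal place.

65.0

1/CL = 1/Crs − 1/Ccw.
1/CL = 1/47.1 − 1/171 = 0.01538.
CL = 65.02 mL/cmH2O.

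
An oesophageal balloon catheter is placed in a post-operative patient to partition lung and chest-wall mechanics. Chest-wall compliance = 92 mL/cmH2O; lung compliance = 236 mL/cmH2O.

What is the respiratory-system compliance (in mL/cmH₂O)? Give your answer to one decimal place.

Lung and chest wall are elastances in series: 1/Crs = 1/CL + 1/Ccw.
1/Crs = 1/236 + 1/92 = 0.01511.
Crs = 66.181 mL/cmH2O.

66.2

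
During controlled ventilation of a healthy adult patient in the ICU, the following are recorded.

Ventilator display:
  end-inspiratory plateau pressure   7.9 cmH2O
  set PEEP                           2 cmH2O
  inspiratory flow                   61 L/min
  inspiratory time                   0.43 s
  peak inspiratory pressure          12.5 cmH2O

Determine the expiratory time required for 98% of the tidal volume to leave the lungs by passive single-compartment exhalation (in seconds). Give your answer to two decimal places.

Flow: 61 L/min ÷ 60 = 1.0167 L/s.
Vt = flow × Ti = 1.0167 L/s × 0.43 s × 1000 mL/L = 437.18 mL.
R = (PIP − Pplat)/V̇ = (12.5 − 7.9) / 1.0167 = 4.6/1.0167 = 4.524 cmH2O·s/L.
C = Vt/(Pplat − PEEP) = 437.18 / (7.9 − 2) = 437.18/5.9 = 74.098 mL/cmH2O.
τ = R × C = 4.524 × 0.0741 L/cmH2O = 0.3352 s.
t = −τ·ln(1 − 0.98) = −0.3352·ln(0.02) = 1.311 s.

1.31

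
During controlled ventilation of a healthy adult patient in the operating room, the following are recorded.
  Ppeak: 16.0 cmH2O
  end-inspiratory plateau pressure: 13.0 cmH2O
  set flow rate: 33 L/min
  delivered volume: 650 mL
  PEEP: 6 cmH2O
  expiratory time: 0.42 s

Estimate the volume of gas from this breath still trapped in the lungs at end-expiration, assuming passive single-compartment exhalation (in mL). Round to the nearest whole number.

Flow: 33 L/min ÷ 60 = 0.55 L/s.
R = (PIP − Pplat)/V̇ = (16.0 − 13.0) / 0.55 = 3.0/0.55 = 5.455 cmH2O·s/L.
C = Vt/(Pplat − PEEP) = 650.0 / (13.0 − 6) = 650.0/7.0 = 92.857 mL/cmH2O.
τ = R × C = 5.455 × 0.09286 L/cmH2O = 0.5066 s.
Fraction remaining = e^(−Te/τ) = e^(−0.42/0.5066) = 0.4365.
Trapped volume = 650.0 × 0.4365 = 283.73 mL.

284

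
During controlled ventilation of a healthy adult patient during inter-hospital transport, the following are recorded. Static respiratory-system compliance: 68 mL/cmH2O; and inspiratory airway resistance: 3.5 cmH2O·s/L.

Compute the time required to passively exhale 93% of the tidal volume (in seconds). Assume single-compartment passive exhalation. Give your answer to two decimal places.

0.63

τ = R × C = 3.5 × 68 mL/cmH2O = 3.5 × 0.068 L/cmH2O = 0.238 s.
Exhaled fraction f = 1 − e^(−t/τ) → t = −τ·ln(1 − f) = −0.238·ln(0.07) = 0.6329 s.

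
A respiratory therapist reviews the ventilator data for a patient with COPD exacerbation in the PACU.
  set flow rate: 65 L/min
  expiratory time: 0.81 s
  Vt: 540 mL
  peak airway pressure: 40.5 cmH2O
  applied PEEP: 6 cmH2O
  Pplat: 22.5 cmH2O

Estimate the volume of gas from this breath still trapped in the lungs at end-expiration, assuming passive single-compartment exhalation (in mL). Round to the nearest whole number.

Flow: 65 L/min ÷ 60 = 1.0833 L/s.
R = (PIP − Pplat)/V̇ = (40.5 − 22.5) / 1.0833 = 18.0/1.0833 = 16.616 cmH2O·s/L.
C = Vt/(Pplat − PEEP) = 540.0 / (22.5 − 6) = 540.0/16.5 = 32.727 mL/cmH2O.
τ = R × C = 16.616 × 0.03273 L/cmH2O = 0.5438 s.
Fraction remaining = e^(−Te/τ) = e^(−0.81/0.5438) = 0.2255.
Trapped volume = 540.0 × 0.2255 = 121.77 mL.

122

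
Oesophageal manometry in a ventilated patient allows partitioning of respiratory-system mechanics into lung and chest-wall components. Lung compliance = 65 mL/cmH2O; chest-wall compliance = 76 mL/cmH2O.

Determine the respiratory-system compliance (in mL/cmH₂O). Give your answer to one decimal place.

Lung and chest wall are elastances in series: 1/Crs = 1/CL + 1/Ccw.
1/Crs = 1/65 + 1/76 = 0.02854.
Crs = 35.039 mL/cmH2O.

35.0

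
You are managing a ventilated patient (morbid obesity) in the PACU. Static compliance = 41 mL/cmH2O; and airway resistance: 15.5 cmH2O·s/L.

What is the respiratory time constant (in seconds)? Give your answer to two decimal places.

τ = R × C = 15.5 × 41 mL/cmH2O = 15.5 × 0.041 L/cmH2O = 0.6355 s.

0.64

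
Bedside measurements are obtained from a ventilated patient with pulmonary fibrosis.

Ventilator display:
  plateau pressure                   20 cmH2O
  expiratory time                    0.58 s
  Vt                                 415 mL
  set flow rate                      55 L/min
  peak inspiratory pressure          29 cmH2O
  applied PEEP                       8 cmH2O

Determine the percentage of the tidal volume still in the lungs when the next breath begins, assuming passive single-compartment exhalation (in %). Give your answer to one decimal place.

18.1

Flow: 55 L/min ÷ 60 = 0.9167 L/s.
R = (PIP − Pplat)/V̇ = (29 − 20) / 0.9167 = 9.0/0.9167 = 9.818 cmH2O·s/L.
C = Vt/(Pplat − PEEP) = 415.0 / (20 − 8) = 415.0/12.0 = 34.583 mL/cmH2O.
τ = R × C = 9.818 × 0.03458 L/cmH2O = 0.3395 s.
Fraction remaining at end-expiration = e^(−Te/τ) = e^(−0.58/0.3395) = 0.1812 → 18.12%.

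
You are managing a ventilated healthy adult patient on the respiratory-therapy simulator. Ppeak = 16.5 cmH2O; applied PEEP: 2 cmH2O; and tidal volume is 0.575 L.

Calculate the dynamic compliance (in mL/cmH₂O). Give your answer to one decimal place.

39.7

Dynamic compliance = Vt / (PIP − PEEP) = 575 / (16.5 − 2) = 575 / 14.5 = 39.655 mL/cmH2O.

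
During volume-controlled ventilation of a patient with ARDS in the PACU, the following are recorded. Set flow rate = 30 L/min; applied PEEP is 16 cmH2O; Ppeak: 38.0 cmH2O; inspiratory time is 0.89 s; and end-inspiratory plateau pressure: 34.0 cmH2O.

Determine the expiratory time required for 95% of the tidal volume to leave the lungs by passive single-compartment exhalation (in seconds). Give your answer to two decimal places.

0.59

Flow: 30 L/min ÷ 60 = 0.5 L/s.
Vt = flow × Ti = 0.5 L/s × 0.89 s × 1000 mL/L = 445.0 mL.
R = (PIP − Pplat)/V̇ = (38.0 − 34.0) / 0.5 = 4.0/0.5 = 8.0 cmH2O·s/L.
C = Vt/(Pplat − PEEP) = 445.0 / (34.0 − 16) = 445.0/18.0 = 24.722 mL/cmH2O.
τ = R × C = 8.0 × 0.02472 L/cmH2O = 0.1978 s.
t = −τ·ln(1 − 0.95) = −0.1978·ln(0.05) = 0.5926 s.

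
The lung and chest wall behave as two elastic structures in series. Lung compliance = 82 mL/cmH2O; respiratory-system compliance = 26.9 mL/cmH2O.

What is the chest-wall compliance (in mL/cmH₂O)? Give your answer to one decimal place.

40.0

1/Ccw = 1/Crs − 1/CL.
1/Ccw = 1/26.9 − 1/82 = 0.02498.
Ccw = 40.032 mL/cmH2O.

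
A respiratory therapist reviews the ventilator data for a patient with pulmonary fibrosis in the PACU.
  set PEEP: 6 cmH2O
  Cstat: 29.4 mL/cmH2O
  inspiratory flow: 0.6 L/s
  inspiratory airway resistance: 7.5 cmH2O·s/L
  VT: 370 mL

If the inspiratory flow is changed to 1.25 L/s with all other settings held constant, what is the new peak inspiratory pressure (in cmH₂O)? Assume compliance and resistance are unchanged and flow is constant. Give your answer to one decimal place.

PIP = Vt/C + R·V̇ + PEEP (constant-flow equation of motion).
Only the resistive term changes: ΔPIP = R × ΔV̇ = 7.5 × (1.25 − 0.6) = 7.5 × 0.65 = 4.875 cmH2O.
Original PIP = 370/29.4 + 7.5×0.6 + 6 = 23.085 cmH2O; new PIP = 23.085 + (4.875) = 27.96 cmH2O.

28.0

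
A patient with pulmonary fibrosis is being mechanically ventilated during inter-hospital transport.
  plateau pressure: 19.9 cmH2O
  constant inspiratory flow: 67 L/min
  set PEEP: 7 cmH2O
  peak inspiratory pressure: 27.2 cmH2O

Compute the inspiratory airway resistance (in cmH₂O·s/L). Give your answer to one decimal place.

6.5

Flow: 67 L/min ÷ 60 = 1.1167 L/s.
Raw = (PIP − Pplat) / flow = (27.2 − 19.9) / 1.1167 = 7.3 / 1.1167 = 6.537 cmH2O·s/L.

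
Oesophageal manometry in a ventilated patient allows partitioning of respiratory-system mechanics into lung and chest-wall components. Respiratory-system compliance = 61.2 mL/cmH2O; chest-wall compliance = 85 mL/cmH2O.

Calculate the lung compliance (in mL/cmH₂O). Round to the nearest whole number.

219

1/CL = 1/Crs − 1/Ccw.
1/CL = 1/61.2 − 1/85 = 0.004575.
CL = 218.58 mL/cmH2O.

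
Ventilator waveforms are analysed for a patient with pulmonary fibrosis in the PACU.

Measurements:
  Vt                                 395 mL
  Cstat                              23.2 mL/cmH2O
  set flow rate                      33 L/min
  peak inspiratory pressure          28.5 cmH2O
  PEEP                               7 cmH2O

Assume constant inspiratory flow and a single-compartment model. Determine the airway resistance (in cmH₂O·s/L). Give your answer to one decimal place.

Flow: 33 L/min ÷ 60 = 0.55 L/s.
Equation of motion (constant flow): PIP = Vt/C + R·V̇ + PEEP.
R·V̇ = PIP − Vt/C − PEEP = 28.5 − 395/23.2 − 7 = 28.5 − 17.026 − 7 = 4.474 cmH2O.
R = 4.474 / 0.55 = 8.135 cmH2O·s/L.

8.1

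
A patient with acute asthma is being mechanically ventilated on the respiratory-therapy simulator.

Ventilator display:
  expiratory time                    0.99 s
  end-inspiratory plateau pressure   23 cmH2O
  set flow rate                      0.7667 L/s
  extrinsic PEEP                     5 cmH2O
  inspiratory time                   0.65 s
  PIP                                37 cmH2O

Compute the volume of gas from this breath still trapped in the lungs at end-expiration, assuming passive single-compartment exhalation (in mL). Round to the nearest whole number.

70

Vt = flow × Ti = 0.7667 L/s × 0.65 s × 1000 mL/L = 498.36 mL.
R = (PIP − Pplat)/V̇ = (37 − 23) / 0.7667 = 14.0/0.7667 = 18.26 cmH2O·s/L.
C = Vt/(Pplat − PEEP) = 498.36 / (23 − 5) = 498.36/18.0 = 27.687 mL/cmH2O.
τ = R × C = 18.26 × 0.02769 L/cmH2O = 0.5056 s.
Fraction remaining = e^(−Te/τ) = e^(−0.99/0.5056) = 0.1411.
Trapped volume = 498.36 × 0.1411 = 70.319 mL.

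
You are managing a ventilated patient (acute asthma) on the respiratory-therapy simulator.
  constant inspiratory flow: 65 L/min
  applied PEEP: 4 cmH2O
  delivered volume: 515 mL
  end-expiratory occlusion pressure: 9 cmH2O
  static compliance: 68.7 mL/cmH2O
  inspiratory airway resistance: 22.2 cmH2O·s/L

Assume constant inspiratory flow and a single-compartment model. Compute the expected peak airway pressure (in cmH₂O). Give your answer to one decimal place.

Flow: 65 L/min ÷ 60 = 1.0833 L/s.
Total PEEP = 9 cmH2O (set 4 + intrinsic 5); this is the baseline alveolar pressure.
Equation of motion (constant flow): PIP = Vt/C + R·V̇ + PEEP.
PIP = 515/68.7 + 22.2×1.0833 + 9 = 7.496 + 24.049 + 9 = 40.545 cmH2O.

40.5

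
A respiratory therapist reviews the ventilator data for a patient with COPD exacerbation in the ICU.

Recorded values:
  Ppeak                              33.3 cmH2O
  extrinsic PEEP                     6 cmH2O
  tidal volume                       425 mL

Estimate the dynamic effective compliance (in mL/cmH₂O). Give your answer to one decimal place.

15.6

Dynamic compliance = Vt / (PIP − PEEP) = 425 / (33.3 − 6) = 425 / 27.3 = 15.568 mL/cmH2O.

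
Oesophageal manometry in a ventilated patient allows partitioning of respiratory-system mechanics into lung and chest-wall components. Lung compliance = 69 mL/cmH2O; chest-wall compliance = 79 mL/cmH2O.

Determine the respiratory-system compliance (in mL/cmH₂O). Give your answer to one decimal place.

Lung and chest wall are elastances in series: 1/Crs = 1/CL + 1/Ccw.
1/Crs = 1/69 + 1/79 = 0.02715.
Crs = 36.832 mL/cmH2O.

36.8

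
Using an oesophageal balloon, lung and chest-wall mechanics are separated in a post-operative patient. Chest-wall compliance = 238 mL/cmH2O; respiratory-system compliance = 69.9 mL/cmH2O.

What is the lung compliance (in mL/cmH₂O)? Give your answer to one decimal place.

99.0

1/CL = 1/Crs − 1/Ccw.
1/CL = 1/69.9 − 1/238 = 0.0101.
CL = 99.01 mL/cmH2O.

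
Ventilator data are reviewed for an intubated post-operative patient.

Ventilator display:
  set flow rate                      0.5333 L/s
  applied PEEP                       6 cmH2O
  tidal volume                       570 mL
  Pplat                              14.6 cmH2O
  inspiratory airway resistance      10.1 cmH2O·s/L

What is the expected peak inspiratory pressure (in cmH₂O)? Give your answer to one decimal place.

20.0

PIP = Pplat + Raw × flow = 14.6 + 10.1 × 0.5333 = 14.6 + 5.386 = 19.986 cmH2O.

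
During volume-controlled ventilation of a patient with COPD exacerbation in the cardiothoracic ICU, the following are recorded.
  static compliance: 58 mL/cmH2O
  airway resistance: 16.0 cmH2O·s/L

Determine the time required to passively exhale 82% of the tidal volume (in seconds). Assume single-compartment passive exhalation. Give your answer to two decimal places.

τ = R × C = 16.0 × 58 mL/cmH2O = 16.0 × 0.058 L/cmH2O = 0.928 s.
Exhaled fraction f = 1 − e^(−t/τ) → t = −τ·ln(1 − f) = −0.928·ln(0.18) = 1.591 s.

1.59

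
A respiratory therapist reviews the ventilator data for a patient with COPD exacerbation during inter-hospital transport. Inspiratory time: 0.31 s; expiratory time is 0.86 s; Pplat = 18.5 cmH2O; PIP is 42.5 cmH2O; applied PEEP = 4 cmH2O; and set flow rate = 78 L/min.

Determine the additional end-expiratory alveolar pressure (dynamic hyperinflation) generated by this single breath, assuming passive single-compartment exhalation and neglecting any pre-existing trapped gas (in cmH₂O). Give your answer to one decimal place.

Flow: 78 L/min ÷ 60 = 1.3 L/s.
Vt = flow × Ti = 1.3 L/s × 0.31 s × 1000 mL/L = 403.0 mL.
R = (PIP − Pplat)/V̇ = (42.5 − 18.5) / 1.3 = 24.0/1.3 = 18.462 cmH2O·s/L.
C = Vt/(Pplat − PEEP) = 403.0 / (18.5 − 4) = 403.0/14.5 = 27.793 mL/cmH2O.
τ = R × C = 18.462 × 0.02779 L/cmH2O = 0.5131 s.
Fraction remaining = e^(−Te/τ) = e^(−0.86/0.5131) = 0.1871; trapped volume = 403.0 × 0.1871 = 75.401 mL.
Additional alveolar pressure from trapping ≈ V_trapped / C = 75.401 / 27.793 = 2.713 cmH2O.

2.7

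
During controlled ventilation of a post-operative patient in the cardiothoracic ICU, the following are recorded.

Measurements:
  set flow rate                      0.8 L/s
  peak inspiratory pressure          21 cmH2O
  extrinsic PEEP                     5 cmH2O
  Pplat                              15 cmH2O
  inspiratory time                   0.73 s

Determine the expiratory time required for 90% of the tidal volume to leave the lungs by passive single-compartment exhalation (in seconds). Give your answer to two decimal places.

Vt = flow × Ti = 0.8 L/s × 0.73 s × 1000 mL/L = 584.0 mL.
R = (PIP − Pplat)/V̇ = (21 − 15) / 0.8 = 6.0/0.8 = 7.5 cmH2O·s/L.
C = Vt/(Pplat − PEEP) = 584.0 / (15 − 5) = 584.0/10.0 = 58.4 mL/cmH2O.
τ = R × C = 7.5 × 0.0584 L/cmH2O = 0.438 s.
t = −τ·ln(1 − 0.90) = −0.438·ln(0.1) = 1.009 s.

1.01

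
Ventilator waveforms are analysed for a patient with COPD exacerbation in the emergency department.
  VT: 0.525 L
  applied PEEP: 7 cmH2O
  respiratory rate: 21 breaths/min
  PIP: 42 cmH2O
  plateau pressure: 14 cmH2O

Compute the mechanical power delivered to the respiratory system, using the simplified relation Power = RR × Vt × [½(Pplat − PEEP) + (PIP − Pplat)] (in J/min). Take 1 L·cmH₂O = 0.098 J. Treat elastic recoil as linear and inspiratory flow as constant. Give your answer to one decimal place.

Per-breath work = Vt × [½(Pplat−PEEP) + (PIP−Pplat)] = 0.525 × [0.5×7.0 + 28.0] = 0.525 × 31.5 = 16.538 L·cmH2O.
Power = 21 × 16.538 = 347.3 L·cmH2O/min.
× 0.098 J/(L·cmH2O) → 34.035 J/min.

34.0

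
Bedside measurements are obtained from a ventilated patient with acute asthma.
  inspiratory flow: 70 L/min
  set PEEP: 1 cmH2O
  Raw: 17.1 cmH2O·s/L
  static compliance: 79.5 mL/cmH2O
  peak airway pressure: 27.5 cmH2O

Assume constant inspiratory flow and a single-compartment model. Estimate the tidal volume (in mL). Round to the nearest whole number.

521

Flow: 70 L/min ÷ 60 = 1.1667 L/s.
Equation of motion (constant flow): PIP = Vt/C + R·V̇ + PEEP.
Vt/C = PIP − R·V̇ − PEEP = 27.5 − 19.951 − 1 = 6.549 cmH2O.
Vt = C × 6.549 = 79.5 × 6.549 = 520.65 mL.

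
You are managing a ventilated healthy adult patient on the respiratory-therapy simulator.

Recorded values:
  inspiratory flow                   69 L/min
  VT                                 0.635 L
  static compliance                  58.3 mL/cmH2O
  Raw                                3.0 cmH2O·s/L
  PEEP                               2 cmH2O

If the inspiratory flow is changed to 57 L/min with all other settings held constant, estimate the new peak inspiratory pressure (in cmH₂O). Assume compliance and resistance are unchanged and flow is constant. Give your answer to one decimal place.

Flow: 69 L/min ÷ 60 = 1.15 L/s.
New flow: 57 L/min ÷ 60 = 0.95 L/s.
PIP = Vt/C + R·V̇ + PEEP (constant-flow equation of motion).
Only the resistive term changes: ΔPIP = R × ΔV̇ = 3.0 × (0.95 − 1.15) = 3.0 × -0.2 = -0.6 cmH2O.
Original PIP = 635/58.3 + 3.0×1.15 + 2 = 16.342 cmH2O; new PIP = 16.342 + (-0.6) = 15.742 cmH2O.

15.7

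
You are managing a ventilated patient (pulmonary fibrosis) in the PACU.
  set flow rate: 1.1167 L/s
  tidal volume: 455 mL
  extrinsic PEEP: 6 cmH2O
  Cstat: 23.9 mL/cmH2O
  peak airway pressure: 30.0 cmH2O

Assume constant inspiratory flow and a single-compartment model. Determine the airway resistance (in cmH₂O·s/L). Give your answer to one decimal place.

Equation of motion (constant flow): PIP = Vt/C + R·V̇ + PEEP.
R·V̇ = PIP − Vt/C − PEEP = 30.0 − 455/23.9 − 6 = 30.0 − 19.038 − 6 = 4.962 cmH2O.
R = 4.962 / 1.1167 = 4.443 cmH2O·s/L.

4.4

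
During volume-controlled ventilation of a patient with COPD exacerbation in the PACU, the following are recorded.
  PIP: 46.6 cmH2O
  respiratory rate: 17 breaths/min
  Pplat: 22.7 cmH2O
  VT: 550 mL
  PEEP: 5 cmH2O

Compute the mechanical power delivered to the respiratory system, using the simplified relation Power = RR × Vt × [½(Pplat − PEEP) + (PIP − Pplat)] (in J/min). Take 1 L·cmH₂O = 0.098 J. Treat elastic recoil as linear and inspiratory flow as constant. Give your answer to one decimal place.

30.0

Per-breath work = Vt × [½(Pplat−PEEP) + (PIP−Pplat)] = 0.550 × [0.5×17.7 + 23.9] = 0.550 × 32.75 = 18.013 L·cmH2O.
Power = 17 × 18.013 = 306.22 L·cmH2O/min.
× 0.098 J/(L·cmH2O) → 30.01 J/min.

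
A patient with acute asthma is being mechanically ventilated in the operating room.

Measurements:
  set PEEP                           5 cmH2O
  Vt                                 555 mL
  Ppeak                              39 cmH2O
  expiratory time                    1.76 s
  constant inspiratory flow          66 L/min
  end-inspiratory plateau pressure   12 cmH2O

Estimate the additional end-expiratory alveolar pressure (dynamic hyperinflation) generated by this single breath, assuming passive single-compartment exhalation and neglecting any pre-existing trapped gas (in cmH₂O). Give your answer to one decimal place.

Flow: 66 L/min ÷ 60 = 1.1 L/s.
R = (PIP − Pplat)/V̇ = (39 − 12) / 1.1 = 27.0/1.1 = 24.545 cmH2O·s/L.
C = Vt/(Pplat − PEEP) = 555.0 / (12 − 5) = 555.0/7.0 = 79.286 mL/cmH2O.
τ = R × C = 24.545 × 0.07929 L/cmH2O = 1.946 s.
Fraction remaining = e^(−Te/τ) = e^(−1.76/1.946) = 0.4048; trapped volume = 555.0 × 0.4048 = 224.66 mL.
Additional alveolar pressure from trapping ≈ V_trapped / C = 224.66 / 79.286 = 2.834 cmH2O.

2.8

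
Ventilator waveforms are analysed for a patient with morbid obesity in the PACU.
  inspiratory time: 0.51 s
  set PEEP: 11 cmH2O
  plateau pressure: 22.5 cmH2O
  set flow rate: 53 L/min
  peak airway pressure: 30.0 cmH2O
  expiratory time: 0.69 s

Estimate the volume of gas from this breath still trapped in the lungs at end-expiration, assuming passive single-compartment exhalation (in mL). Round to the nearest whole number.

57

Flow: 53 L/min ÷ 60 = 0.8833 L/s.
Vt = flow × Ti = 0.8833 L/s × 0.51 s × 1000 mL/L = 450.48 mL.
R = (PIP − Pplat)/V̇ = (30.0 − 22.5) / 0.8833 = 7.5/0.8833 = 8.491 cmH2O·s/L.
C = Vt/(Pplat − PEEP) = 450.48 / (22.5 − 11) = 450.48/11.5 = 39.172 mL/cmH2O.
τ = R × C = 8.491 × 0.03917 L/cmH2O = 0.3326 s.
Fraction remaining = e^(−Te/τ) = e^(−0.69/0.3326) = 0.1256.
Trapped volume = 450.48 × 0.1256 = 56.58 mL.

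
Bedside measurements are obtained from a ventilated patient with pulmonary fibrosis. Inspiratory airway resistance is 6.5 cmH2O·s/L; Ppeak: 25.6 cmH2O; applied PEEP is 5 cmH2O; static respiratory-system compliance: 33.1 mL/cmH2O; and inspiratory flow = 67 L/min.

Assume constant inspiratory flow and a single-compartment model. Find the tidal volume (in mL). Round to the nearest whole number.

Flow: 67 L/min ÷ 60 = 1.1167 L/s.
Equation of motion (constant flow): PIP = Vt/C + R·V̇ + PEEP.
Vt/C = PIP − R·V̇ − PEEP = 25.6 − 7.259 − 5 = 13.341 cmH2O.
Vt = C × 13.341 = 33.1 × 13.341 = 441.59 mL.

442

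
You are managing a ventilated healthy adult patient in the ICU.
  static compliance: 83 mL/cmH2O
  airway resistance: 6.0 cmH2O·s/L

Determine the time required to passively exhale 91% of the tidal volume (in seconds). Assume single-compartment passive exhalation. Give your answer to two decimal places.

τ = R × C = 6.0 × 83 mL/cmH2O = 6.0 × 0.083 L/cmH2O = 0.498 s.
Exhaled fraction f = 1 − e^(−t/τ) → t = −τ·ln(1 − f) = −0.498·ln(0.09) = 1.199 s.

1.20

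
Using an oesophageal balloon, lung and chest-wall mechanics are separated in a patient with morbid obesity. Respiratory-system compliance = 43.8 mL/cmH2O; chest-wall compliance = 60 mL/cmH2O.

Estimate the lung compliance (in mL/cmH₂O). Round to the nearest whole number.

162

1/CL = 1/Crs − 1/Ccw.
1/CL = 1/43.8 − 1/60 = 0.006164.
CL = 162.23 mL/cmH2O.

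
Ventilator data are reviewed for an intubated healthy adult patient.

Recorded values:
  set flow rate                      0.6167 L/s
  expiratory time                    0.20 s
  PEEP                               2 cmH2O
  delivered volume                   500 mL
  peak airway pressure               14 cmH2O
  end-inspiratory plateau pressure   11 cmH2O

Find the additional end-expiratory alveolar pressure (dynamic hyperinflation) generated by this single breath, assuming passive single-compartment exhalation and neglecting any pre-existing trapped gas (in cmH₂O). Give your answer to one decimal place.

4.3

R = (PIP − Pplat)/V̇ = (14 − 11) / 0.6167 = 3.0/0.6167 = 4.865 cmH2O·s/L.
C = Vt/(Pplat − PEEP) = 500.0 / (11 − 2) = 500.0/9.0 = 55.556 mL/cmH2O.
τ = R × C = 4.865 × 0.05556 L/cmH2O = 0.2703 s.
Fraction remaining = e^(−Te/τ) = e^(−0.20/0.2703) = 0.4772; trapped volume = 500.0 × 0.4772 = 238.6 mL.
Additional alveolar pressure from trapping ≈ V_trapped / C = 238.6 / 55.556 = 4.295 cmH2O.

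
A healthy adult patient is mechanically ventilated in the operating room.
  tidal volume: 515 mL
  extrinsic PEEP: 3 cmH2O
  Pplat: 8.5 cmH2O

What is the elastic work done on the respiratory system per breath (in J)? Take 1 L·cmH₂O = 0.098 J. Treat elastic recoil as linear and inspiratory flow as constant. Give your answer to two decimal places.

Elastic work ≈ ½ × (Pplat − PEEP) × Vt = 0.5 × (8.5 − 3) × 0.515 L = 0.5 × 5.5 × 0.515 = 1.416 L·cmH2O.
× 0.098 J/(L·cmH2O) → 0.1388 J.

0.14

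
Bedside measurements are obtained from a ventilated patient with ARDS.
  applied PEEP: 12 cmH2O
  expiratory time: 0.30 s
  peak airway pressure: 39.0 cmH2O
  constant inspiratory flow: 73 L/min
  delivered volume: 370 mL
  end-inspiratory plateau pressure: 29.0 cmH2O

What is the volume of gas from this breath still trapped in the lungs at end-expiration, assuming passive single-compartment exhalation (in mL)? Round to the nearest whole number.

Flow: 73 L/min ÷ 60 = 1.2167 L/s.
R = (PIP − Pplat)/V̇ = (39.0 − 29.0) / 1.2167 = 10.0/1.2167 = 8.219 cmH2O·s/L.
C = Vt/(Pplat − PEEP) = 370.0 / (29.0 − 12) = 370.0/17.0 = 21.765 mL/cmH2O.
τ = R × C = 8.219 × 0.02177 L/cmH2O = 0.1789 s.
Fraction remaining = e^(−Te/τ) = e^(−0.30/0.1789) = 0.1869.
Trapped volume = 370.0 × 0.1869 = 69.153 mL.

69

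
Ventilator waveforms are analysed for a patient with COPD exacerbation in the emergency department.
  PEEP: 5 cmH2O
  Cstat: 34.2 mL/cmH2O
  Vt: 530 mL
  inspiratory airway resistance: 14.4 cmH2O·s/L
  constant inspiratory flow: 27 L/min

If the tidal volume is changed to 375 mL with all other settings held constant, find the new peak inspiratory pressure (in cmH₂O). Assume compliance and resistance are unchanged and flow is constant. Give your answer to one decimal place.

Flow: 27 L/min ÷ 60 = 0.45 L/s.
PIP = Vt/C + R·V̇ + PEEP (constant-flow equation of motion).
Only the elastic term changes: ΔPIP = ΔVt / C = (375 − 530) / 34.2 = -4.532 cmH2O.
Original PIP = 530/34.2 + 14.4×0.45 + 5 = 26.977 cmH2O; new PIP = 26.977 + (-4.532) = 22.445 cmH2O.

22.4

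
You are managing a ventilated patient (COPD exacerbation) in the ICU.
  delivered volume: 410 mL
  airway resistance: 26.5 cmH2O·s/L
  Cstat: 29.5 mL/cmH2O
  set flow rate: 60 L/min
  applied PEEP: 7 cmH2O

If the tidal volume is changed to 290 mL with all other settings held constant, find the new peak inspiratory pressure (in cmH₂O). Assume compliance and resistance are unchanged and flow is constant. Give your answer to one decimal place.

43.3

Flow: 60 L/min ÷ 60 = 1 L/s.
PIP = Vt/C + R·V̇ + PEEP (constant-flow equation of motion).
Only the elastic term changes: ΔPIP = ΔVt / C = (290 − 410) / 29.5 = -4.068 cmH2O.
Original PIP = 410/29.5 + 26.5×1 + 7 = 47.398 cmH2O; new PIP = 47.398 + (-4.068) = 43.33 cmH2O.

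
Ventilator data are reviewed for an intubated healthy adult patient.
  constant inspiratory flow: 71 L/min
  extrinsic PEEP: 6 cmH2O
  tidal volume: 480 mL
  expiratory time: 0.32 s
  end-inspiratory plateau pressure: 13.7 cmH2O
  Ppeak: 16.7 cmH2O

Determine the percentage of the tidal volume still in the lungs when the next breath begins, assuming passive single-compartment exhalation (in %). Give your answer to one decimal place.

13.2

Flow: 71 L/min ÷ 60 = 1.1833 L/s.
R = (PIP − Pplat)/V̇ = (16.7 − 13.7) / 1.1833 = 3.0/1.1833 = 2.535 cmH2O·s/L.
C = Vt/(Pplat − PEEP) = 480.0 / (13.7 − 6) = 480.0/7.7 = 62.338 mL/cmH2O.
τ = R × C = 2.535 × 0.06234 L/cmH2O = 0.158 s.
Fraction remaining at end-expiration = e^(−Te/τ) = e^(−0.32/0.158) = 0.132 → 13.2%.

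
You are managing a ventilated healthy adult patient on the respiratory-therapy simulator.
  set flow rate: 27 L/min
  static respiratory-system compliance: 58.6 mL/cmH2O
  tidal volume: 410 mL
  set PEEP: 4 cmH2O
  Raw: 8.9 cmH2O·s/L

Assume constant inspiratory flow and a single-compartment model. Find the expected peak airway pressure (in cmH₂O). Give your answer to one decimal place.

Flow: 27 L/min ÷ 60 = 0.45 L/s.
Equation of motion (constant flow): PIP = Vt/C + R·V̇ + PEEP.
PIP = 410/58.6 + 8.9×0.45 + 4 = 6.997 + 4.005 + 4 = 15.002 cmH2O.

15.0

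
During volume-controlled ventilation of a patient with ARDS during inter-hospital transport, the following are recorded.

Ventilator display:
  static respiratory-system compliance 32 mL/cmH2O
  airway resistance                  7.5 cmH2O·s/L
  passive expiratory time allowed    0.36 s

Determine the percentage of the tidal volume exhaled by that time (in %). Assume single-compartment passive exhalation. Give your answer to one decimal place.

77.7

τ = R × C = 7.5 × 32 mL/cmH2O = 7.5 × 0.032 L/cmH2O = 0.24 s.
Passive exhalation: V(t)/V₀ = e^(−t/τ) = e^(−0.36/0.24) = 0.2231.
Fraction exhaled = 1 − 0.2231 = 0.7769 → 77.69%.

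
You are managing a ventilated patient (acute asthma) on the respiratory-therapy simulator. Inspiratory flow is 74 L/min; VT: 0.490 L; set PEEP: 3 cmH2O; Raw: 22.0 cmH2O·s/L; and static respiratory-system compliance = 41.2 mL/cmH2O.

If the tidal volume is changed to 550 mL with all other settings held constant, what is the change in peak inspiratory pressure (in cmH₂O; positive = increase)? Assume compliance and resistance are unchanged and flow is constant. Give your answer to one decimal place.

PIP = Vt/C + R·V̇ + PEEP (constant-flow equation of motion).
Only the elastic term changes: ΔPIP = ΔVt / C = (550 − 490) / 41.2 = 1.456 cmH2O.

1.5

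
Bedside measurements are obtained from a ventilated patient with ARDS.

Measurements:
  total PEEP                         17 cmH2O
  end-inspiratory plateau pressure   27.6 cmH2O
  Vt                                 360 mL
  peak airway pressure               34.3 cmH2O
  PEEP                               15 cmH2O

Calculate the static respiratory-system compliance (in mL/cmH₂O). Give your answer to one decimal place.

34.0

End-expiratory occlusion gives total PEEP = 17 cmH2O (intrinsic PEEP = 17 − 15 = 2). Use total PEEP for the elastic gradient.
Cstat = Vt / (Pplat − PEEPtotal) = 360 / (27.6 − 17) = 360 / 10.6 = 33.962 mL/cmH2O.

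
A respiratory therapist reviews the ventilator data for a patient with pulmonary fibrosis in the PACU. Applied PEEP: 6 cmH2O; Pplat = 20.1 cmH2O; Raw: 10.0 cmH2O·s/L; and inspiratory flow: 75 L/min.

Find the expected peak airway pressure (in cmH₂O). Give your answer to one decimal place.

Flow: 75 L/min ÷ 60 = 1.25 L/s.
PIP = Pplat + Raw × flow = 20.1 + 10.0 × 1.25 = 20.1 + 12.5 = 32.6 cmH2O.

32.6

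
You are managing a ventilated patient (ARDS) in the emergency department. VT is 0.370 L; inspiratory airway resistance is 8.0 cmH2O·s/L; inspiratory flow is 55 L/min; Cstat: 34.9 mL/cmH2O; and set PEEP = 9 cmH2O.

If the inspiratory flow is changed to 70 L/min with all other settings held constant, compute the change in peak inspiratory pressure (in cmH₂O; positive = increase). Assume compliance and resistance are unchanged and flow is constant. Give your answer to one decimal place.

Flow: 55 L/min ÷ 60 = 0.9167 L/s.
New flow: 70 L/min ÷ 60 = 1.1667 L/s.
PIP = Vt/C + R·V̇ + PEEP (constant-flow equation of motion).
Only the resistive term changes: ΔPIP = R × ΔV̇ = 8.0 × (1.1667 − 0.9167) = 8.0 × 0.25 = 2.0 cmH2O.

2.0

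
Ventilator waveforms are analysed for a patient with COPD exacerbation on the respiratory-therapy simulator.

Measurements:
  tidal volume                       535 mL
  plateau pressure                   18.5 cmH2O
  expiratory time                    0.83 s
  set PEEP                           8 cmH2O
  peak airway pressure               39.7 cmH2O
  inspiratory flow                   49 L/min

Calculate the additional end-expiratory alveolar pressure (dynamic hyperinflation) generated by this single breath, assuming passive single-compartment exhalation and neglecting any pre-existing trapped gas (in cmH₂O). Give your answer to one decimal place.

5.6

Flow: 49 L/min ÷ 60 = 0.8167 L/s.
R = (PIP − Pplat)/V̇ = (39.7 − 18.5) / 0.8167 = 21.2/0.8167 = 25.958 cmH2O·s/L.
C = Vt/(Pplat − PEEP) = 535.0 / (18.5 − 8) = 535.0/10.5 = 50.952 mL/cmH2O.
τ = R × C = 25.958 × 0.05095 L/cmH2O = 1.323 s.
Fraction remaining = e^(−Te/τ) = e^(−0.83/1.323) = 0.534; trapped volume = 535.0 × 0.534 = 285.69 mL.
Additional alveolar pressure from trapping ≈ V_trapped / C = 285.69 / 50.952 = 5.607 cmH2O.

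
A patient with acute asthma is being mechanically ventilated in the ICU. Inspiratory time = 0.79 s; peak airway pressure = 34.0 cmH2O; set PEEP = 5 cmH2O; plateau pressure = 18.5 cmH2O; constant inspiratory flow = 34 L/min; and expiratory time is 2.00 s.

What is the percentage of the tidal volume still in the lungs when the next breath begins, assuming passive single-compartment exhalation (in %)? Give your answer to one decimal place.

11.0

Flow: 34 L/min ÷ 60 = 0.5667 L/s.
Vt = flow × Ti = 0.5667 L/s × 0.79 s × 1000 mL/L = 447.69 mL.
R = (PIP − Pplat)/V̇ = (34.0 − 18.5) / 0.5667 = 15.5/0.5667 = 27.351 cmH2O·s/L.
C = Vt/(Pplat − PEEP) = 447.69 / (18.5 − 5) = 447.69/13.5 = 33.162 mL/cmH2O.
τ = R × C = 27.351 × 0.03316 L/cmH2O = 0.907 s.
Fraction remaining at end-expiration = e^(−Te/τ) = e^(−2.00/0.907) = 0.1102 → 11.02%.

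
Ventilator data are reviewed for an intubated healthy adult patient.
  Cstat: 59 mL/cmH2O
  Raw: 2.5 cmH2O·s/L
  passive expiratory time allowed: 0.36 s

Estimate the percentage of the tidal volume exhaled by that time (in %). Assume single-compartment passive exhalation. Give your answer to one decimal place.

τ = R × C = 2.5 × 59 mL/cmH2O = 2.5 × 0.059 L/cmH2O = 0.1475 s.
Passive exhalation: V(t)/V₀ = e^(−t/τ) = e^(−0.36/0.1475) = 0.0871.
Fraction exhaled = 1 − 0.0871 = 0.9129 → 91.29%.

91.3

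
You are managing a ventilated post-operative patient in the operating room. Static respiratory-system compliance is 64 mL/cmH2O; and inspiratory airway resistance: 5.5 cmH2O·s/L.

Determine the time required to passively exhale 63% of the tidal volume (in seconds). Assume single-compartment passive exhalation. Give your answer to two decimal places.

τ = R × C = 5.5 × 64 mL/cmH2O = 5.5 × 0.064 L/cmH2O = 0.352 s.
Exhaled fraction f = 1 − e^(−t/τ) → t = −τ·ln(1 − f) = −0.352·ln(0.37) = 0.35 s.

0.35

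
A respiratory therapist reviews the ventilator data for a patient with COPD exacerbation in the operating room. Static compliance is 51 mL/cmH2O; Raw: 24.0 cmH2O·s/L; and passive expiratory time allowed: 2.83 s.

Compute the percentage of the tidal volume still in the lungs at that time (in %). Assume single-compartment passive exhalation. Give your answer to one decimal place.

τ = R × C = 24.0 × 51 mL/cmH2O = 24.0 × 0.051 L/cmH2O = 1.224 s.
Passive exhalation: V(t)/V₀ = e^(−t/τ) = e^(−2.83/1.224) = 0.09905.
Fraction remaining = 0.09905 → 9.905%.

9.9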